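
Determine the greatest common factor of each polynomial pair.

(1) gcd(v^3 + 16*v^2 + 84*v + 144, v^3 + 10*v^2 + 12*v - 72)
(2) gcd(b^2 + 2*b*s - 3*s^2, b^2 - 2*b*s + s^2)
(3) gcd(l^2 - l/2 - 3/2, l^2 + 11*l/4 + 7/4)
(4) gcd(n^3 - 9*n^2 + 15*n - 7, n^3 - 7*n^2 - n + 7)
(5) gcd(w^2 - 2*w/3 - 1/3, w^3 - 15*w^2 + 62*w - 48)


(1) = v^2 + 12*v + 36
(2) = gcd((b - s)*(b + 3*s), (b - s)^2) = -b + s
(3) = gcd((l - 3/2)*(l + 1), (l + 1)*(l + 7/4)) = l + 1
(4) = gcd((n - 7)*(n - 1)^2, (n - 7)*(n - 1)*(n + 1)) = n^2 - 8*n + 7
(5) = w - 1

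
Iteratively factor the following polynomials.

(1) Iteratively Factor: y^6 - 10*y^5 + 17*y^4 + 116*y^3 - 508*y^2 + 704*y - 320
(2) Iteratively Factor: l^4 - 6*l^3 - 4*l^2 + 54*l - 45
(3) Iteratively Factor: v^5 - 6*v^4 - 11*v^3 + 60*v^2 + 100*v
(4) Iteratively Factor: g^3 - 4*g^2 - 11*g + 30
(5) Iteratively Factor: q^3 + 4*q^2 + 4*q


(1) = (y - 2)*(y^5 - 8*y^4 + y^3 + 118*y^2 - 272*y + 160) = (y - 4)*(y - 2)*(y^4 - 4*y^3 - 15*y^2 + 58*y - 40) = (y - 4)*(y - 2)^2*(y^3 - 2*y^2 - 19*y + 20) = (y - 4)*(y - 2)^2*(y - 1)*(y^2 - y - 20) = (y - 5)*(y - 4)*(y - 2)^2*(y - 1)*(y + 4)
(2) = (l - 3)*(l^3 - 3*l^2 - 13*l + 15) = (l - 5)*(l - 3)*(l^2 + 2*l - 3) = (l - 5)*(l - 3)*(l + 3)*(l - 1)
(3) = (v - 5)*(v^4 - v^3 - 16*v^2 - 20*v) = (v - 5)^2*(v^3 + 4*v^2 + 4*v) = (v - 5)^2*(v + 2)*(v^2 + 2*v) = v*(v - 5)^2*(v + 2)*(v + 2)
(4) = (g - 2)*(g^2 - 2*g - 15) = (g - 5)*(g - 2)*(g + 3)
(5) = (q + 2)*(q^2 + 2*q) = (q + 2)^2*(q)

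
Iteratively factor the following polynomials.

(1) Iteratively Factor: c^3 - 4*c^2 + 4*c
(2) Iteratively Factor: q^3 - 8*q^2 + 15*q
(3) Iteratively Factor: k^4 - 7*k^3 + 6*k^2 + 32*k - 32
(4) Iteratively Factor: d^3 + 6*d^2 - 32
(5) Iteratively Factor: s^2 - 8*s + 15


(1) = (c - 2)*(c^2 - 2*c) = (c - 2)^2*(c)
(2) = (q)*(q^2 - 8*q + 15) = q*(q - 5)*(q - 3)
(3) = (k - 4)*(k^3 - 3*k^2 - 6*k + 8) = (k - 4)*(k - 1)*(k^2 - 2*k - 8) = (k - 4)^2*(k - 1)*(k + 2)
(4) = (d - 2)*(d^2 + 8*d + 16) = (d - 2)*(d + 4)*(d + 4)
(5) = (s - 5)*(s - 3)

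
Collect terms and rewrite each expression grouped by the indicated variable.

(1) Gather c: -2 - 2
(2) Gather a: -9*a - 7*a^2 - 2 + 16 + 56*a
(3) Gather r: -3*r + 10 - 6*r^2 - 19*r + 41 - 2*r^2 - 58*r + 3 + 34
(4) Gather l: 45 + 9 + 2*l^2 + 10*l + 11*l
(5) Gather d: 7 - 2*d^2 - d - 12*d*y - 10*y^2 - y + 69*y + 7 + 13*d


(1) = -4
(2) = -7*a^2 + 47*a + 14
(3) = -8*r^2 - 80*r + 88
(4) = 2*l^2 + 21*l + 54
(5) = -2*d^2 + d*(12 - 12*y) - 10*y^2 + 68*y + 14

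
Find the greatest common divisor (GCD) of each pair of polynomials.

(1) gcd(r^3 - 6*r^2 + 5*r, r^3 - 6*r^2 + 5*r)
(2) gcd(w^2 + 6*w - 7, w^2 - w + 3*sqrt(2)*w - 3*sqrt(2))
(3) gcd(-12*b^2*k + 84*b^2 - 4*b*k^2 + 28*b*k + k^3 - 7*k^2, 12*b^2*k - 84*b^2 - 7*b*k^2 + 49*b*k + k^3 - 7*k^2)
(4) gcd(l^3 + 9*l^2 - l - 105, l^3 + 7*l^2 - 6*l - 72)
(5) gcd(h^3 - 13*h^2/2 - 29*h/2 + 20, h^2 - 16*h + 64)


(1) = gcd(r*(r - 5)*(r - 1), r*(r - 5)*(r - 1)) = r^3 - 6*r^2 + 5*r
(2) = w - 1
(3) = gcd((-6*b + k)*(2*b + k)*(k - 7), (-4*b + k)*(-3*b + k)*(k - 7)) = k - 7
(4) = gcd((l - 3)*(l + 5)*(l + 7), (l - 3)*(l + 4)*(l + 6)) = l - 3
(5) = gcd((h - 8)*(h - 1)*(h + 5/2), (h - 8)^2) = h - 8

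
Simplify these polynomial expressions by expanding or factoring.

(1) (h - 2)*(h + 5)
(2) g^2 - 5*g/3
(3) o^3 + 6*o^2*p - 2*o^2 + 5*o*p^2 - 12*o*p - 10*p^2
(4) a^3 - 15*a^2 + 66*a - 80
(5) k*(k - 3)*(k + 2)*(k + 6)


(1) = h^2 + 3*h - 10
(2) = g*(g - 5/3)
(3) = (o - 2)*(o + p)*(o + 5*p)
(4) = (a - 8)*(a - 5)*(a - 2)
(5) = k^4 + 5*k^3 - 12*k^2 - 36*k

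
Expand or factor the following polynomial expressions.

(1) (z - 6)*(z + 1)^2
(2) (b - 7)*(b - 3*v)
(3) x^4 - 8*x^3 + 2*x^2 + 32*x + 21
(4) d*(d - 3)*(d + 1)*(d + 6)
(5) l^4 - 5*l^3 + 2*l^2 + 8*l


(1) = z^3 - 4*z^2 - 11*z - 6
(2) = b^2 - 3*b*v - 7*b + 21*v
(3) = (x - 7)*(x - 3)*(x + 1)^2
(4) = d^4 + 4*d^3 - 15*d^2 - 18*d
(5) = l*(l - 4)*(l - 2)*(l + 1)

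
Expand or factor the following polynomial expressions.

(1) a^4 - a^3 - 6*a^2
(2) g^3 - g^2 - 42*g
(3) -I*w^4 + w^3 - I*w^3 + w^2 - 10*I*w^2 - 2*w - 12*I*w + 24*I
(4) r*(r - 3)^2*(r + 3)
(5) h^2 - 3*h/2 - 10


(1) = a^2*(a - 3)*(a + 2)
(2) = g*(g - 7)*(g + 6)
(3) = (w + 2)*(w - 3*I)*(w + 4*I)*(-I*w + I)
(4) = r^4 - 3*r^3 - 9*r^2 + 27*r
(5) = (h - 4)*(h + 5/2)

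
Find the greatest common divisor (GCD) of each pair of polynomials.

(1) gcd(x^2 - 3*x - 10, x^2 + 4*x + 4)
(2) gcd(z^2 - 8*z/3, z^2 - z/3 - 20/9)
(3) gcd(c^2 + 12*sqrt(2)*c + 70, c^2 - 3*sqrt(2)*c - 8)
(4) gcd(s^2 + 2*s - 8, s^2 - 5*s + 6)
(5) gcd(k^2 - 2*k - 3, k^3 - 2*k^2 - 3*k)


(1) = gcd((x - 5)*(x + 2), (x + 2)^2) = x + 2
(2) = gcd(z*(z - 8/3), (z - 5/3)*(z + 4/3)) = 1
(3) = 1
(4) = s - 2
(5) = k^2 - 2*k - 3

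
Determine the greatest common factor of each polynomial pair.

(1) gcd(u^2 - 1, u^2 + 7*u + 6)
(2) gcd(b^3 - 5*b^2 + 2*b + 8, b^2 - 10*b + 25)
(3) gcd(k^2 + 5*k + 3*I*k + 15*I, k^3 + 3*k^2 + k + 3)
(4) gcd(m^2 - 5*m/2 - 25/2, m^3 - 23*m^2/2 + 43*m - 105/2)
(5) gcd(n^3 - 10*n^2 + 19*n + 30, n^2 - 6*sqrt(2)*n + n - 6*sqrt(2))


(1) = u + 1
(2) = 1
(3) = gcd((k + 5)*(k + 3*I), (k + 3)*(k - I)*(k + I)) = 1
(4) = gcd((m - 5)*(m + 5/2), (m - 5)*(m - 7/2)*(m - 3)) = m - 5
(5) = gcd((n - 6)*(n - 5)*(n + 1), (n + 1)*(n - 6*sqrt(2))) = n + 1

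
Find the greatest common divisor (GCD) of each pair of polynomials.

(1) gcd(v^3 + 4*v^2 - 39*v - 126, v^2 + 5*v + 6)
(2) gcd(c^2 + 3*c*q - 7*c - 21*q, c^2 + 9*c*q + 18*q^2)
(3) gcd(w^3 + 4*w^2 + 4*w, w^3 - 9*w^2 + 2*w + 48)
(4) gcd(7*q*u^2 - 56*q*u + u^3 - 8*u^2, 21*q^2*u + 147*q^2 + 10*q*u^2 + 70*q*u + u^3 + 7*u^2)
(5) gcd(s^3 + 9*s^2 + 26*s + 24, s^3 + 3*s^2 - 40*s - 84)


(1) = v + 3
(2) = gcd((c - 7)*(c + 3*q), (c + 3*q)*(c + 6*q)) = c + 3*q
(3) = w + 2
(4) = 7*q + u
(5) = gcd((s + 2)*(s + 3)*(s + 4), (s - 6)*(s + 2)*(s + 7)) = s + 2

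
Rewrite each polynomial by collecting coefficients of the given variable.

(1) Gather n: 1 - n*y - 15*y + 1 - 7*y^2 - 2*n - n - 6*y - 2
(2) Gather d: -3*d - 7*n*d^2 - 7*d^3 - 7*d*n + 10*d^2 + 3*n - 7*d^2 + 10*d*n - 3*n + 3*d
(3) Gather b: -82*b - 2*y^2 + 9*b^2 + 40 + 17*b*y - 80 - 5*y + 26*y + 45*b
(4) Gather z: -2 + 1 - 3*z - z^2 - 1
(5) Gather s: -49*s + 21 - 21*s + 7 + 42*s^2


(1) = n*(-y - 3) - 7*y^2 - 21*y
(2) = -7*d^3 + d^2*(3 - 7*n) + 3*d*n
(3) = 9*b^2 + b*(17*y - 37) - 2*y^2 + 21*y - 40
(4) = -z^2 - 3*z - 2
(5) = 42*s^2 - 70*s + 28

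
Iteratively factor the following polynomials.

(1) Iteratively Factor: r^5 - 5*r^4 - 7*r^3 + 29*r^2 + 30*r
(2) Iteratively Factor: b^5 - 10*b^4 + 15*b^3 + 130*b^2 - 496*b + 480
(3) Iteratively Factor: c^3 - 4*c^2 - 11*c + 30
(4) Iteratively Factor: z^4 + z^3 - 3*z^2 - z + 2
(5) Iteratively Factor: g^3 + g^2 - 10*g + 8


(1) = (r - 5)*(r^4 - 7*r^2 - 6*r) = (r - 5)*(r + 2)*(r^3 - 2*r^2 - 3*r) = (r - 5)*(r + 1)*(r + 2)*(r^2 - 3*r) = (r - 5)*(r - 3)*(r + 1)*(r + 2)*(r)
(2) = (b - 5)*(b^4 - 5*b^3 - 10*b^2 + 80*b - 96) = (b - 5)*(b - 4)*(b^3 - b^2 - 14*b + 24) = (b - 5)*(b - 4)*(b - 3)*(b^2 + 2*b - 8) = (b - 5)*(b - 4)*(b - 3)*(b + 4)*(b - 2)
(3) = (c + 3)*(c^2 - 7*c + 10) = (c - 2)*(c + 3)*(c - 5)
(4) = (z - 1)*(z^3 + 2*z^2 - z - 2) = (z - 1)*(z + 1)*(z^2 + z - 2) = (z - 1)^2*(z + 1)*(z + 2)
(5) = (g - 1)*(g^2 + 2*g - 8) = (g - 2)*(g - 1)*(g + 4)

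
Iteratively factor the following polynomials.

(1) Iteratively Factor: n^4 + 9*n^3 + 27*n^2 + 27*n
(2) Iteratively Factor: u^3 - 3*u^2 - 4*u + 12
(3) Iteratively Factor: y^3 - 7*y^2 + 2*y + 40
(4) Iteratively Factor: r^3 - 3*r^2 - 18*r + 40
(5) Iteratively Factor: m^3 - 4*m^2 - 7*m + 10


(1) = (n)*(n^3 + 9*n^2 + 27*n + 27) = n*(n + 3)*(n^2 + 6*n + 9) = n*(n + 3)^2*(n + 3)
(2) = (u - 2)*(u^2 - u - 6) = (u - 3)*(u - 2)*(u + 2)
(3) = (y - 5)*(y^2 - 2*y - 8) = (y - 5)*(y - 4)*(y + 2)
(4) = (r - 2)*(r^2 - r - 20) = (r - 2)*(r + 4)*(r - 5)
(5) = (m + 2)*(m^2 - 6*m + 5) = (m - 1)*(m + 2)*(m - 5)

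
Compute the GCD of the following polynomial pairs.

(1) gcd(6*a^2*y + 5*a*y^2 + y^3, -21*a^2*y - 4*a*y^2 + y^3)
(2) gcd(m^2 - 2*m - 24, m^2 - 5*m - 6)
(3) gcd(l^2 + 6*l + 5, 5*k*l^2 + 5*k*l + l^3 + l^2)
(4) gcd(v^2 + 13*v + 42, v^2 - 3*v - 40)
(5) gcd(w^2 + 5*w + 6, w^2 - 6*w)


(1) = gcd(y*(2*a + y)*(3*a + y), y*(-7*a + y)*(3*a + y)) = 3*a*y + y^2
(2) = m - 6
(3) = gcd((l + 1)*(l + 5), l*(5*k + l)*(l + 1)) = l + 1
(4) = gcd((v + 6)*(v + 7), (v - 8)*(v + 5)) = 1
(5) = gcd((w + 2)*(w + 3), w*(w - 6)) = 1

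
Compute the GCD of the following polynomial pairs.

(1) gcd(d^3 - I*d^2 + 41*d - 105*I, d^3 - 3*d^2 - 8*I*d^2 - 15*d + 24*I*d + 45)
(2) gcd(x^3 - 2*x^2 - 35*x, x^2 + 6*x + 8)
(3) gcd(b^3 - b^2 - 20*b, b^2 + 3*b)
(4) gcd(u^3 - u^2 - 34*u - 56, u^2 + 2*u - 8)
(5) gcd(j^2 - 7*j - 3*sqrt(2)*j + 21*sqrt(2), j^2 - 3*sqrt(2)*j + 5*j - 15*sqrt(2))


(1) = gcd((d - 5*I)*(d - 3*I)*(d + 7*I), (d - 3)*(d - 5*I)*(d - 3*I)) = d^2 - 8*I*d - 15
(2) = gcd(x*(x - 7)*(x + 5), (x + 2)*(x + 4)) = 1
(3) = gcd(b*(b - 5)*(b + 4), b*(b + 3)) = b
(4) = u + 4
(5) = j - 3*sqrt(2)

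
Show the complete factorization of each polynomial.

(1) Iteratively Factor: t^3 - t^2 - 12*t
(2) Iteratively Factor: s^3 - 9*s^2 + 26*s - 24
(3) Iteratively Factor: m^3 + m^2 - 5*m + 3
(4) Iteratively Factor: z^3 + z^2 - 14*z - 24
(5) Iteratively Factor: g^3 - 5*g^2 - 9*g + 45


(1) = (t)*(t^2 - t - 12) = t*(t - 4)*(t + 3)
(2) = (s - 2)*(s^2 - 7*s + 12) = (s - 3)*(s - 2)*(s - 4)
(3) = (m + 3)*(m^2 - 2*m + 1) = (m - 1)*(m + 3)*(m - 1)
(4) = (z - 4)*(z^2 + 5*z + 6) = (z - 4)*(z + 2)*(z + 3)
(5) = (g + 3)*(g^2 - 8*g + 15) = (g - 5)*(g + 3)*(g - 3)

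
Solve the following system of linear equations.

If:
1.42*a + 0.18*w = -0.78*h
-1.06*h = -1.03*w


Then:
a = -0.660510231198512*w
h = 0.971698113207547*w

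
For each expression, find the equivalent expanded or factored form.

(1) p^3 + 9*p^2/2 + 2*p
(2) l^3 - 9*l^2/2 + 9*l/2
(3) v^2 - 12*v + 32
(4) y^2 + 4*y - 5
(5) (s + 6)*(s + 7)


(1) = p*(p + 1/2)*(p + 4)
(2) = l*(l - 3)*(l - 3/2)
(3) = (v - 8)*(v - 4)
(4) = (y - 1)*(y + 5)
(5) = s^2 + 13*s + 42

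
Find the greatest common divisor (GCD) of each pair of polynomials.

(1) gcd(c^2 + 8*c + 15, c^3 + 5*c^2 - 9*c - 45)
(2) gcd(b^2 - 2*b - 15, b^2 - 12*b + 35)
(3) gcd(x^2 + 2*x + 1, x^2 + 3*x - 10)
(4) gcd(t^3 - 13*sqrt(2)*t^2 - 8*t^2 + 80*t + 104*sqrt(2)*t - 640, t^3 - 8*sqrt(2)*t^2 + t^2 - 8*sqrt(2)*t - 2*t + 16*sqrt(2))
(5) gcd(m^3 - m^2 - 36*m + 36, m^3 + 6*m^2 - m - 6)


(1) = c^2 + 8*c + 15
(2) = gcd((b - 5)*(b + 3), (b - 7)*(b - 5)) = b - 5
(3) = gcd((x + 1)^2, (x - 2)*(x + 5)) = 1
(4) = gcd((t - 8)*(t - 8*sqrt(2))*(t - 5*sqrt(2)), (t - 1)*(t + 2)*(t - 8*sqrt(2))) = t - 8*sqrt(2)
(5) = gcd((m - 6)*(m - 1)*(m + 6), (m - 1)*(m + 1)*(m + 6)) = m^2 + 5*m - 6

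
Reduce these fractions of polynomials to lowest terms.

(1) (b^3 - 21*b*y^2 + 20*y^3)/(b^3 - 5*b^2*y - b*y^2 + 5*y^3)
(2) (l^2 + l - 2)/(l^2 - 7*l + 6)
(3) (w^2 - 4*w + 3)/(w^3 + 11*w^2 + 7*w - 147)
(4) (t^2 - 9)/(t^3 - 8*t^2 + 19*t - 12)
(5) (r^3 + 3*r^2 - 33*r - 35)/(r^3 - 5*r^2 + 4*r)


(1) = (-b^2 - b*y + 20*y^2)/(-b^2 + 4*b*y + 5*y^2)
(2) = (l + 2)/(l - 6)
(3) = (w - 1)/(w^2 + 14*w + 49)
(4) = (t + 3)/(t^2 - 5*t + 4)
(5) = (r^3 + 3*r^2 - 33*r - 35)/(r^3 - 5*r^2 + 4*r)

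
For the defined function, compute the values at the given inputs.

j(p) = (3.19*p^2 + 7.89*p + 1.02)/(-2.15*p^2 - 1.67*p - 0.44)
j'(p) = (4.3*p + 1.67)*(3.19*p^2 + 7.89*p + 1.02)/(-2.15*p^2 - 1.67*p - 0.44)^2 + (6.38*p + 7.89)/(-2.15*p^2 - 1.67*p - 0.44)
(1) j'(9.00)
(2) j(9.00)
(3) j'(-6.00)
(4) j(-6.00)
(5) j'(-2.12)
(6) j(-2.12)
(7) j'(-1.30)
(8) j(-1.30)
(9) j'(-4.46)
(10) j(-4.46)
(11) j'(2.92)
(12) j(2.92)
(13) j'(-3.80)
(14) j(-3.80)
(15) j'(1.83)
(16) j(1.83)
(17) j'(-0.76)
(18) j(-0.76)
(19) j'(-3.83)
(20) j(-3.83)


(1) = 0.03
(2) = -1.74
(3) = 0.09
(4) = -1.01
(5) = 1.10
(6) = 0.21
(7) = 4.38
(8) = 2.02
(9) = 0.17
(10) = -0.82
(11) = 0.18
(12) = -2.17
(13) = 0.25
(14) = -0.68
(15) = 0.35
(16) = -2.44
(17) = 22.04
(18) = 7.59
(19) = 0.25
(20) = -0.69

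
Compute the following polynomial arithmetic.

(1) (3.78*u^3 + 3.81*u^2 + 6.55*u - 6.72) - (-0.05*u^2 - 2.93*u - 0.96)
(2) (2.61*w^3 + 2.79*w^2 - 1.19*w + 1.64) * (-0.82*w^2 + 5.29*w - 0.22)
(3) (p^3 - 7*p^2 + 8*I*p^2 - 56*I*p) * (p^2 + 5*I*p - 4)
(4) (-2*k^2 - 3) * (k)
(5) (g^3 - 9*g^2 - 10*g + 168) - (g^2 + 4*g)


(1) = 3.78*u^3 + 3.86*u^2 + 9.48*u - 5.76
(2) = -2.1402*w^5 + 11.5191*w^4 + 15.1607*w^3 - 8.2537*w^2 + 8.9374*w - 0.3608
(3) = p^5 - 7*p^4 + 13*I*p^4 - 44*p^3 - 91*I*p^3 + 308*p^2 - 32*I*p^2 + 224*I*p
(4) = -2*k^3 - 3*k
(5) = g^3 - 10*g^2 - 14*g + 168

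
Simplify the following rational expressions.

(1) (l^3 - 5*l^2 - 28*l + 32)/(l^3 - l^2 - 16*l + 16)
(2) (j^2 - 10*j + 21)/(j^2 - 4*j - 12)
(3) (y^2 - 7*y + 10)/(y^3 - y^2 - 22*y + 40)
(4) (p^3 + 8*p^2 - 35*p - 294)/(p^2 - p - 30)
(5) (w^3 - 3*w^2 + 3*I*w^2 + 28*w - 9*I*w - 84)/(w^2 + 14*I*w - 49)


(1) = (l - 8)/(l - 4)
(2) = (j^2 - 10*j + 21)/(j^2 - 4*j - 12)
(3) = (y - 5)/(y^2 + y - 20)
(4) = (p^2 + 14*p + 49)/(p + 5)
(5) = (w^2 + w*(-3 - 4*I) + 12*I)/(w + 7*I)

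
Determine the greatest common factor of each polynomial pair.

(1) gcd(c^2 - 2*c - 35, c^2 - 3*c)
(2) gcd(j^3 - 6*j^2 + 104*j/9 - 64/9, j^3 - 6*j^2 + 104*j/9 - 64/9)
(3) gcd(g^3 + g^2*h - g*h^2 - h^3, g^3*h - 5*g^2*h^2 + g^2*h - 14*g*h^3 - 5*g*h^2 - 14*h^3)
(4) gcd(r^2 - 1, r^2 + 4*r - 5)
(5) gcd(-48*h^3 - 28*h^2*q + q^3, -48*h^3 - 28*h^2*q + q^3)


(1) = 1
(2) = gcd((j - 8/3)*(j - 2)*(j - 4/3), (j - 8/3)*(j - 2)*(j - 4/3)) = j^3 - 6*j^2 + 104*j/9 - 64/9
(3) = gcd((g - h)*(g + h)^2, (g - 7*h)*(g + 2*h)*(g*h + h)) = 1
(4) = r - 1
(5) = gcd((-6*h + q)*(2*h + q)*(4*h + q), (-6*h + q)*(2*h + q)*(4*h + q)) = -48*h^3 - 28*h^2*q + q^3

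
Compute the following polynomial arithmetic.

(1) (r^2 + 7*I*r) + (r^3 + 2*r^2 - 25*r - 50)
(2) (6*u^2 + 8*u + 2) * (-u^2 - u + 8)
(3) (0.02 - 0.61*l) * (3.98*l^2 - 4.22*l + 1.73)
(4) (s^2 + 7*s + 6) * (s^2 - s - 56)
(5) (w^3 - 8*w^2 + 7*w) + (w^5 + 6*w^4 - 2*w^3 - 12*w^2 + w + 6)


(1) = r^3 + 3*r^2 - 25*r + 7*I*r - 50
(2) = -6*u^4 - 14*u^3 + 38*u^2 + 62*u + 16
(3) = -2.4278*l^3 + 2.6538*l^2 - 1.1397*l + 0.0346
(4) = s^4 + 6*s^3 - 57*s^2 - 398*s - 336
(5) = w^5 + 6*w^4 - w^3 - 20*w^2 + 8*w + 6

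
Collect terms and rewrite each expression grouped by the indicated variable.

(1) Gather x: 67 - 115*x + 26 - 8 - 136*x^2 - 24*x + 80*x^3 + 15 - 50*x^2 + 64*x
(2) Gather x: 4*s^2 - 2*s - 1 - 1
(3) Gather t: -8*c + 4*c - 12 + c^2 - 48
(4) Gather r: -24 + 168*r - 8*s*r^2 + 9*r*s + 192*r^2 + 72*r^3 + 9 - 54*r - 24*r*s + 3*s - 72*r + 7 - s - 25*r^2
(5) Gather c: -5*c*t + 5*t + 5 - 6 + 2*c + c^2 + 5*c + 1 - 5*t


(1) = 80*x^3 - 186*x^2 - 75*x + 100
(2) = 4*s^2 - 2*s - 2
(3) = c^2 - 4*c - 60
(4) = 72*r^3 + r^2*(167 - 8*s) + r*(42 - 15*s) + 2*s - 8
(5) = c^2 + c*(7 - 5*t)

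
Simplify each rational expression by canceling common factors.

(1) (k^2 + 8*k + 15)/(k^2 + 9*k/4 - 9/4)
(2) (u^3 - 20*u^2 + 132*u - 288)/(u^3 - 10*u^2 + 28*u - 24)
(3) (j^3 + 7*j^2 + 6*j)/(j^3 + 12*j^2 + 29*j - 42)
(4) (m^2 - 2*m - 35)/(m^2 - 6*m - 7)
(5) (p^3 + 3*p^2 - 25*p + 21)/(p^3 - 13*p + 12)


(1) = (4*k + 20)/(4*k - 3)
(2) = (u^2 - 14*u + 48)/(u^2 - 4*u + 4)
(3) = (j^2 + j)/(j^2 + 6*j - 7)
(4) = (m + 5)/(m + 1)
(5) = (p + 7)/(p + 4)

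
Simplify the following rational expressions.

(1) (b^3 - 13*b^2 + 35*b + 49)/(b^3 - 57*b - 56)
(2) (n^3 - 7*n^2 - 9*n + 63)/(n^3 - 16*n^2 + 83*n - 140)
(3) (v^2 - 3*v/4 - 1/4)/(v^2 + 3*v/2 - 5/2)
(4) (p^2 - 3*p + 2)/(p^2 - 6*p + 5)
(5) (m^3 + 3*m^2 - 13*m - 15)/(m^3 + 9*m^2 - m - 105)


(1) = (b^2 - 14*b + 49)/(b^2 - b - 56)
(2) = (n^2 - 9)/(n^2 - 9*n + 20)
(3) = (4*v + 1)/(4*v + 10)
(4) = (p - 2)/(p - 5)
(5) = (m + 1)/(m + 7)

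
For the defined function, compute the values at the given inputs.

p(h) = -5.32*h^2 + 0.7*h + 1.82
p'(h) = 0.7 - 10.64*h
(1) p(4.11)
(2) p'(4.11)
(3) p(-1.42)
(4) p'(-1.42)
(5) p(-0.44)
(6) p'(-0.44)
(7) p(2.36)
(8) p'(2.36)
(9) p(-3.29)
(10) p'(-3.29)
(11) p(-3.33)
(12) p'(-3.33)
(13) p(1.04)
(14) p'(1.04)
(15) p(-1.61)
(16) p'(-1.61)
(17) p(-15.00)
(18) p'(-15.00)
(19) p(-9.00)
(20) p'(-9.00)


(1) = -85.17
(2) = -43.03
(3) = -9.90
(4) = 15.81
(5) = 0.48
(6) = 5.38
(7) = -26.16
(8) = -24.41
(9) = -58.07
(10) = 35.71
(11) = -59.50
(12) = 36.13
(13) = -3.21
(14) = -10.37
(15) = -13.10
(16) = 17.83
(17) = -1205.68
(18) = 160.30
(19) = -435.40
(20) = 96.46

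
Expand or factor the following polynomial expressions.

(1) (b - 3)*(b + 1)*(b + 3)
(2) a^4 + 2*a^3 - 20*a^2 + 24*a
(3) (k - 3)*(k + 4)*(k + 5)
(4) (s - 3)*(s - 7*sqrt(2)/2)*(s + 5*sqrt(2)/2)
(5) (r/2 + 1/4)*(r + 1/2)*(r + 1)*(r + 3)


(1) = b^3 + b^2 - 9*b - 9
(2) = a*(a - 2)^2*(a + 6)
(3) = k^3 + 6*k^2 - 7*k - 60
(4) = s^3 - 3*s^2 - sqrt(2)*s^2 - 35*s/2 + 3*sqrt(2)*s + 105/2
(5) = r^4/2 + 5*r^3/2 + 29*r^2/8 + 2*r + 3/8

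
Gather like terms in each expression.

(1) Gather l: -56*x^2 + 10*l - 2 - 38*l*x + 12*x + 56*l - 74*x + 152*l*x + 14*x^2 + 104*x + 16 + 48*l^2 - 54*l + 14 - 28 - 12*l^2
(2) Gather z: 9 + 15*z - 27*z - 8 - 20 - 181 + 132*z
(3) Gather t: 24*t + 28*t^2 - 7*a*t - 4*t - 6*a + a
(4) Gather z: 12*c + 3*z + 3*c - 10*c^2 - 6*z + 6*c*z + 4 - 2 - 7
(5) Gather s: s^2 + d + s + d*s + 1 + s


(1) = 36*l^2 + l*(114*x + 12) - 42*x^2 + 42*x
(2) = 120*z - 200
(3) = -5*a + 28*t^2 + t*(20 - 7*a)
(4) = -10*c^2 + 15*c + z*(6*c - 3) - 5
(5) = d + s^2 + s*(d + 2) + 1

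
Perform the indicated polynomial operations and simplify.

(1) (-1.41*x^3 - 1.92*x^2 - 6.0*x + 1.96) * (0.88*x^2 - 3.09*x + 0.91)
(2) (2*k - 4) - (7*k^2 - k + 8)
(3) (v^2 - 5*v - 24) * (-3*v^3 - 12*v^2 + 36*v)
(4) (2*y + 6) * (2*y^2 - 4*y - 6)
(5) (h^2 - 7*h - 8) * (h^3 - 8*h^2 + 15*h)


(1) = -1.2408*x^5 + 2.6673*x^4 - 0.6303*x^3 + 18.5176*x^2 - 11.5164*x + 1.7836
(2) = -7*k^2 + 3*k - 12
(3) = -3*v^5 + 3*v^4 + 168*v^3 + 108*v^2 - 864*v
(4) = 4*y^3 + 4*y^2 - 36*y - 36
(5) = h^5 - 15*h^4 + 63*h^3 - 41*h^2 - 120*h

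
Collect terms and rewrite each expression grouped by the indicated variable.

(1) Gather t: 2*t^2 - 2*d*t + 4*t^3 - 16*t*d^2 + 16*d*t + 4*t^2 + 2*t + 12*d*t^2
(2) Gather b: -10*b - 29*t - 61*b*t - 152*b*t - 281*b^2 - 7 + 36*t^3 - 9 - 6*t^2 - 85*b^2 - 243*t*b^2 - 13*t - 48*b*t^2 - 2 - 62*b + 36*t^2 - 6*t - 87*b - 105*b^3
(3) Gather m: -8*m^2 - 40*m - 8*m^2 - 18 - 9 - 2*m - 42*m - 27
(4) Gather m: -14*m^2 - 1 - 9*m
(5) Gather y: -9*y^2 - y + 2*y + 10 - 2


(1) = 4*t^3 + t^2*(12*d + 6) + t*(-16*d^2 + 14*d + 2)
(2) = -105*b^3 + b^2*(-243*t - 366) + b*(-48*t^2 - 213*t - 159) + 36*t^3 + 30*t^2 - 48*t - 18
(3) = -16*m^2 - 84*m - 54
(4) = -14*m^2 - 9*m - 1
(5) = -9*y^2 + y + 8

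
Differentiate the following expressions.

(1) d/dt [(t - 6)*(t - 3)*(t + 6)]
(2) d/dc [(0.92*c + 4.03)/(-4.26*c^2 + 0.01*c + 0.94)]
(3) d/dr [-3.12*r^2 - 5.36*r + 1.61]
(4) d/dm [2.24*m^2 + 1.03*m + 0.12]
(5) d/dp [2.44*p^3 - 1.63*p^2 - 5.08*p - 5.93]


(1) = 3*t^2 - 6*t - 36
(2) = (3.9192*c^2 + 34.3356*c + 0.8245)/(18.1476*c^4 - 0.0852*c^3 - 8.0087*c^2 + 0.0188*c + 0.8836)
(3) = -6.24*r - 5.36
(4) = 4.48*m + 1.03
(5) = 7.32*p^2 - 3.26*p - 5.08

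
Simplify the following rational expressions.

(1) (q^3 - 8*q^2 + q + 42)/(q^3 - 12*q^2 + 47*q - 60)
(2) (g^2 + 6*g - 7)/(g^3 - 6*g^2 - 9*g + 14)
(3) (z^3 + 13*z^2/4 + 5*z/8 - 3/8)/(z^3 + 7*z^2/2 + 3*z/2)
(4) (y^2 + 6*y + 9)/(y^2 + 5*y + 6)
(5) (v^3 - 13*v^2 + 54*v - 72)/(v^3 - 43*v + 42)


(1) = (q^2 - 5*q - 14)/(q^2 - 9*q + 20)
(2) = (g + 7)/(g^2 - 5*g - 14)
(3) = (4*z - 1)/(4*z)
(4) = (y + 3)/(y + 2)
(5) = (v^2 - 7*v + 12)/(v^2 + 6*v - 7)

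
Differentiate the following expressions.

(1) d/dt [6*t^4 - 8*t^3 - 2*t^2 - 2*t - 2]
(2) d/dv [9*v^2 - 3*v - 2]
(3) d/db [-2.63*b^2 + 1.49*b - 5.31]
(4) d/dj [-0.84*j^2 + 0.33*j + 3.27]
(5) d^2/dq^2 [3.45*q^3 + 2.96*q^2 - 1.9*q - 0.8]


(1) = 24*t^3 - 24*t^2 - 4*t - 2
(2) = 18*v - 3
(3) = 1.49 - 5.26*b
(4) = 0.33 - 1.68*j
(5) = 20.7*q + 5.92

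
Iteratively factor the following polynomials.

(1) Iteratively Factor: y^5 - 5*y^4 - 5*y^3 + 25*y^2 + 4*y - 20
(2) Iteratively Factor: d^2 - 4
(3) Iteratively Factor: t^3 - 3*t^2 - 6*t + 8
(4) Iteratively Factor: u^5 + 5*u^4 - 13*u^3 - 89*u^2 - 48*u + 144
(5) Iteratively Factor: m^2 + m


(1) = (y + 1)*(y^4 - 6*y^3 + y^2 + 24*y - 20) = (y + 1)*(y + 2)*(y^3 - 8*y^2 + 17*y - 10) = (y - 5)*(y + 1)*(y + 2)*(y^2 - 3*y + 2) = (y - 5)*(y - 2)*(y + 1)*(y + 2)*(y - 1)
(2) = (d + 2)*(d - 2)
(3) = (t + 2)*(t^2 - 5*t + 4) = (t - 1)*(t + 2)*(t - 4)
(4) = (u + 4)*(u^4 + u^3 - 17*u^2 - 21*u + 36) = (u - 4)*(u + 4)*(u^3 + 5*u^2 + 3*u - 9) = (u - 4)*(u + 3)*(u + 4)*(u^2 + 2*u - 3) = (u - 4)*(u + 3)^2*(u + 4)*(u - 1)
(5) = (m + 1)*(m)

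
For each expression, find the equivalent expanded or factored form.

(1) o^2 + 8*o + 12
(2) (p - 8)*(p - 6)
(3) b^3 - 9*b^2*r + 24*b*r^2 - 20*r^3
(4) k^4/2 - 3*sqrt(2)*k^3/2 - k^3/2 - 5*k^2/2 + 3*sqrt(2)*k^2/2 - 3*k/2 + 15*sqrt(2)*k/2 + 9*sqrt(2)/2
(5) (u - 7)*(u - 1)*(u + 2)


(1) = (o + 2)*(o + 6)
(2) = p^2 - 14*p + 48
(3) = (b - 5*r)*(b - 2*r)^2
(4) = (k/2 + 1/2)*(k - 3)*(k + 1)*(k - 3*sqrt(2))
(5) = u^3 - 6*u^2 - 9*u + 14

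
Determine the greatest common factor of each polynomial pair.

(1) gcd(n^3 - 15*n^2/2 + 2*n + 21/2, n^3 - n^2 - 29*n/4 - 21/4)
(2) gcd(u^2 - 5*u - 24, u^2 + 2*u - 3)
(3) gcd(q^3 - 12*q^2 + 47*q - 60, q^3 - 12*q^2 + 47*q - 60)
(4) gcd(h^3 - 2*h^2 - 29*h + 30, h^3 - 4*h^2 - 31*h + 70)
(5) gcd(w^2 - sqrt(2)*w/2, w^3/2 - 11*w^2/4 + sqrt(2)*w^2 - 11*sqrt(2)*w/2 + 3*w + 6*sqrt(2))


(1) = gcd((n - 7)*(n - 3/2)*(n + 1), (n - 7/2)*(n + 1)*(n + 3/2)) = n + 1
(2) = u + 3
(3) = gcd((q - 5)*(q - 4)*(q - 3), (q - 5)*(q - 4)*(q - 3)) = q^3 - 12*q^2 + 47*q - 60
(4) = h + 5
(5) = 1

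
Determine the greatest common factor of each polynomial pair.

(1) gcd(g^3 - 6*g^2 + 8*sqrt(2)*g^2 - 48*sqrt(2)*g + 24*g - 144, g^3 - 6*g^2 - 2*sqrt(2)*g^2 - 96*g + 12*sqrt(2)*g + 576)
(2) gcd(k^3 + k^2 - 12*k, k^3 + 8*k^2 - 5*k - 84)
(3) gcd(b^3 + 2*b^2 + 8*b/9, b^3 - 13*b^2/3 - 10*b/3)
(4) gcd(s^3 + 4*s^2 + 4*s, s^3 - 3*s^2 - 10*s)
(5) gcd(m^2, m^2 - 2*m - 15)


(1) = g^2 + g*(-6 + 6*sqrt(2)) - 36*sqrt(2)
(2) = gcd(k*(k - 3)*(k + 4), (k - 3)*(k + 4)*(k + 7)) = k^2 + k - 12
(3) = gcd(b*(b + 2/3)*(b + 4/3), b*(b - 5)*(b + 2/3)) = b^2 + 2*b/3
(4) = gcd(s*(s + 2)^2, s*(s - 5)*(s + 2)) = s^2 + 2*s
(5) = gcd(m^2, (m - 5)*(m + 3)) = 1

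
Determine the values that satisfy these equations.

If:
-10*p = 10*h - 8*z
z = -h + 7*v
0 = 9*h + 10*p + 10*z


Then:
h = 18*z
p = -86*z/5
v = 19*z/7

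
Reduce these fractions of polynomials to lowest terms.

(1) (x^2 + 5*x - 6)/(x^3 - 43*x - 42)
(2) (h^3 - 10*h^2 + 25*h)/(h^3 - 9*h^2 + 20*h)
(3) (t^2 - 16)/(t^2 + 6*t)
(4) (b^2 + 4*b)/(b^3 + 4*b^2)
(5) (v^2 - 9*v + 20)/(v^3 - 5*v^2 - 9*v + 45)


(1) = (x - 1)/(x^2 - 6*x - 7)
(2) = (h - 5)/(h - 4)
(3) = (t^2 - 16)/(t^2 + 6*t)
(4) = 1/b
(5) = (v - 4)/(v^2 - 9)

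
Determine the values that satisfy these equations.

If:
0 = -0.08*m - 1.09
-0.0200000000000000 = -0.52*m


Then:
No Solution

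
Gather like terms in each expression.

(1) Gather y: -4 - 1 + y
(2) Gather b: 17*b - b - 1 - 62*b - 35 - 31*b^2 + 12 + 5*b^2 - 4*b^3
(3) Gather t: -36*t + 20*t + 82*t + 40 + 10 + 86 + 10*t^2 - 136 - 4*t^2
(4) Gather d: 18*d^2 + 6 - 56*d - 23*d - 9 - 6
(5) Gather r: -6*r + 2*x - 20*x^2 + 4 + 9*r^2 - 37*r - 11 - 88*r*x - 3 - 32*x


(1) = y - 5
(2) = -4*b^3 - 26*b^2 - 46*b - 24
(3) = 6*t^2 + 66*t
(4) = 18*d^2 - 79*d - 9
(5) = 9*r^2 + r*(-88*x - 43) - 20*x^2 - 30*x - 10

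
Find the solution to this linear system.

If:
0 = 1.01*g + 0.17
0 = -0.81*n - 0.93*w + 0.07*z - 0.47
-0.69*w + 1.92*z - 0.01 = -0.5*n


Then:
g = -0.17
n = -1.69674772927044*z - 0.307647231174919
w = 1.55308135560113*z - 0.237425529836898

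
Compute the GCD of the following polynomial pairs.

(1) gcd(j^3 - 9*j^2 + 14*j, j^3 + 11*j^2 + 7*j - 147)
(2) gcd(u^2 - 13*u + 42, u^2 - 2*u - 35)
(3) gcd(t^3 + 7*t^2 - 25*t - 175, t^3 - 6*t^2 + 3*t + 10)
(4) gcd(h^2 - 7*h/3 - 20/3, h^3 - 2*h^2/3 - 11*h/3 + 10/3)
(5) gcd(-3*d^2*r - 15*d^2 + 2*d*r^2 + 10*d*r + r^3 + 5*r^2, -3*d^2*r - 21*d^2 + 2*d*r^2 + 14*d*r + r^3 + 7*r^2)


(1) = gcd(j*(j - 7)*(j - 2), (j - 3)*(j + 7)^2) = 1
(2) = u - 7
(3) = t - 5
(4) = gcd((h - 4)*(h + 5/3), (h - 5/3)*(h - 1)*(h + 2)) = 1
(5) = -3*d^2 + 2*d*r + r^2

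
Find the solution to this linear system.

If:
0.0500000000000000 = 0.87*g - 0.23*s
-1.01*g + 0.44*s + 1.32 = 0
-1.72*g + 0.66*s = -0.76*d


Then:
d = 2.10
g = -1.87
s = -7.30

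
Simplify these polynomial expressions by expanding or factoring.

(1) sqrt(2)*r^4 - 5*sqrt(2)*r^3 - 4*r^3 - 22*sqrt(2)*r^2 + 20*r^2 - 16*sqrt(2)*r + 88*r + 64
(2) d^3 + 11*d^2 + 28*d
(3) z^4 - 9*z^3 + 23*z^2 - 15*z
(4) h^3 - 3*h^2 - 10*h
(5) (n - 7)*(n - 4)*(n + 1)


(1) = (r - 8)*(r + 2)*(r - 2*sqrt(2))*(sqrt(2)*r + sqrt(2))
(2) = d*(d + 4)*(d + 7)
(3) = z*(z - 5)*(z - 3)*(z - 1)
(4) = h*(h - 5)*(h + 2)
(5) = n^3 - 10*n^2 + 17*n + 28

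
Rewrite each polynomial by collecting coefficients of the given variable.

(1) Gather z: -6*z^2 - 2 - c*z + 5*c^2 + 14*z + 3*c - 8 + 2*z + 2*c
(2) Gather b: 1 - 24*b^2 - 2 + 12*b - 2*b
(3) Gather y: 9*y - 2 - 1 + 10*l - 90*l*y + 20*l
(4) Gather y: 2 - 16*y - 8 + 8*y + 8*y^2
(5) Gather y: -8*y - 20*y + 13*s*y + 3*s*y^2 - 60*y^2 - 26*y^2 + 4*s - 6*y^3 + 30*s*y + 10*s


(1) = 5*c^2 + 5*c - 6*z^2 + z*(16 - c) - 10
(2) = -24*b^2 + 10*b - 1
(3) = 30*l + y*(9 - 90*l) - 3
(4) = 8*y^2 - 8*y - 6
(5) = 14*s - 6*y^3 + y^2*(3*s - 86) + y*(43*s - 28)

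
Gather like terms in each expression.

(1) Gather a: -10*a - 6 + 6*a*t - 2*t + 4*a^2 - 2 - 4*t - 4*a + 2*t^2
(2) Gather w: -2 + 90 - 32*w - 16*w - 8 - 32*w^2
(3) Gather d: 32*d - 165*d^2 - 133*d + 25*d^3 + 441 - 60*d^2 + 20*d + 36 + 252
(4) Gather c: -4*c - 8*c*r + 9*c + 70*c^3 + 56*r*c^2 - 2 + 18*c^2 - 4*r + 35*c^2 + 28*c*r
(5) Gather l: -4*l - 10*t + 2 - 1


(1) = 4*a^2 + a*(6*t - 14) + 2*t^2 - 6*t - 8
(2) = -32*w^2 - 48*w + 80
(3) = 25*d^3 - 225*d^2 - 81*d + 729
(4) = 70*c^3 + c^2*(56*r + 53) + c*(20*r + 5) - 4*r - 2
(5) = -4*l - 10*t + 1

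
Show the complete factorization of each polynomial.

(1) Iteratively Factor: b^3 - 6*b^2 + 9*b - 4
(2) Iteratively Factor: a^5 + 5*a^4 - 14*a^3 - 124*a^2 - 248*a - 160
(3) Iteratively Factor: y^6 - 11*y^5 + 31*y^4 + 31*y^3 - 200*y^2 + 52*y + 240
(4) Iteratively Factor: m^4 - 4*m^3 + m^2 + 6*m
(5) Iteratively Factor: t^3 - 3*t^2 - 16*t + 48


(1) = (b - 1)*(b^2 - 5*b + 4) = (b - 1)^2*(b - 4)
(2) = (a + 4)*(a^4 + a^3 - 18*a^2 - 52*a - 40) = (a + 2)*(a + 4)*(a^3 - a^2 - 16*a - 20) = (a - 5)*(a + 2)*(a + 4)*(a^2 + 4*a + 4) = (a - 5)*(a + 2)^2*(a + 4)*(a + 2)
(3) = (y + 1)*(y^5 - 12*y^4 + 43*y^3 - 12*y^2 - 188*y + 240) = (y - 5)*(y + 1)*(y^4 - 7*y^3 + 8*y^2 + 28*y - 48) = (y - 5)*(y - 2)*(y + 1)*(y^3 - 5*y^2 - 2*y + 24) = (y - 5)*(y - 3)*(y - 2)*(y + 1)*(y^2 - 2*y - 8) = (y - 5)*(y - 4)*(y - 3)*(y - 2)*(y + 1)*(y + 2)
(4) = (m - 3)*(m^3 - m^2 - 2*m) = (m - 3)*(m + 1)*(m^2 - 2*m) = m*(m - 3)*(m + 1)*(m - 2)
(5) = (t - 3)*(t^2 - 16) = (t - 3)*(t + 4)*(t - 4)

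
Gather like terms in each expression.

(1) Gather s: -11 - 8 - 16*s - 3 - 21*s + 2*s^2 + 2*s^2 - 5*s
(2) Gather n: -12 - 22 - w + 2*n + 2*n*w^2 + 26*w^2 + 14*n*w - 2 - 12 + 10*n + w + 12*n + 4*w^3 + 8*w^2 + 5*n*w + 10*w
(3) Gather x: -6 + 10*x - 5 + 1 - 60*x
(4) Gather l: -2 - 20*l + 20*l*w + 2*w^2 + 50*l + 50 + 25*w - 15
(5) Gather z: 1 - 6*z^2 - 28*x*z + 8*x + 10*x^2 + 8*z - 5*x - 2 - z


(1) = 4*s^2 - 42*s - 22
(2) = n*(2*w^2 + 19*w + 24) + 4*w^3 + 34*w^2 + 10*w - 48
(3) = -50*x - 10
(4) = l*(20*w + 30) + 2*w^2 + 25*w + 33
(5) = 10*x^2 + 3*x - 6*z^2 + z*(7 - 28*x) - 1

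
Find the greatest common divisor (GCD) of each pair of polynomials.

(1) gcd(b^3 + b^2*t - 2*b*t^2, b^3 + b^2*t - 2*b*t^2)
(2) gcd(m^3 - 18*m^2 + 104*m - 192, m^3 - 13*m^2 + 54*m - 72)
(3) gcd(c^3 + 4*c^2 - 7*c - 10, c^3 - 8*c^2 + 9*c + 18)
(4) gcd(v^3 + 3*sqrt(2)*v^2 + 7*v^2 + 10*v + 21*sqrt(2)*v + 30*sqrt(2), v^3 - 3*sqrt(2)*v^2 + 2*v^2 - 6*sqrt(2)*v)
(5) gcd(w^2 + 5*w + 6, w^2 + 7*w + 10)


(1) = -b^3 - b^2*t + 2*b*t^2
(2) = gcd((m - 8)*(m - 6)*(m - 4), (m - 6)*(m - 4)*(m - 3)) = m^2 - 10*m + 24
(3) = c + 1
(4) = v + 2
(5) = w + 2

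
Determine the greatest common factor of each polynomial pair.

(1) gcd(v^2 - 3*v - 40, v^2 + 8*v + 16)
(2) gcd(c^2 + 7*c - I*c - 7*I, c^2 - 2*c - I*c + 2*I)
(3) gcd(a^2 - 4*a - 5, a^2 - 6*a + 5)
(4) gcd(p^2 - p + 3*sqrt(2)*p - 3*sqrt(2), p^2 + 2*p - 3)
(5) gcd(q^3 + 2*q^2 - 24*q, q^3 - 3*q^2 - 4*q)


(1) = gcd((v - 8)*(v + 5), (v + 4)^2) = 1
(2) = c - I
(3) = a - 5
(4) = gcd((p - 1)*(p + 3*sqrt(2)), (p - 1)*(p + 3)) = p - 1
(5) = q^2 - 4*q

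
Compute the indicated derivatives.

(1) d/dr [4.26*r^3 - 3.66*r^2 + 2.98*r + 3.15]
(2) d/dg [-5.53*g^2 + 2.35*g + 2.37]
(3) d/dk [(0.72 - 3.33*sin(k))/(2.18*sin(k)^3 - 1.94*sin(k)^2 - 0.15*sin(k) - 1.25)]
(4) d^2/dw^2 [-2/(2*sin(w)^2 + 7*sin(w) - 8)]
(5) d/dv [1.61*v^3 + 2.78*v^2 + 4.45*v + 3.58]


(1) = 12.78*r^2 - 7.32*r + 2.98
(2) = 2.35 - 11.06*g
(3) = (14.5188*sin(k)^3 - 11.169*sin(k)^2 + 2.7936*sin(k) + 4.2705)*cos(k)/(4.7524*sin(k)^6 - 8.4584*sin(k)^5 + 3.1096*sin(k)^4 - 4.868*sin(k)^3 + 4.8725*sin(k)^2 + 0.375*sin(k) + 1.5625)
(4) = 2*(16*sin(w)^4 + 42*sin(w)^3 + 89*sin(w)^2 - 28*sin(w) - 130)/(7*sin(w) - cos(2*w) - 7)^3
(5) = 4.83*v^2 + 5.56*v + 4.45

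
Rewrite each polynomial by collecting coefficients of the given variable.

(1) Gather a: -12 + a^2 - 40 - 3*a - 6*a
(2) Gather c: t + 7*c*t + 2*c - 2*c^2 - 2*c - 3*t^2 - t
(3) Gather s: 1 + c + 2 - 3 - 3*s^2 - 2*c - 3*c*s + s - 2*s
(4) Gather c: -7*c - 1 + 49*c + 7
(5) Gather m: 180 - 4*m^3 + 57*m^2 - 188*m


(1) = a^2 - 9*a - 52
(2) = -2*c^2 + 7*c*t - 3*t^2
(3) = -c - 3*s^2 + s*(-3*c - 1)
(4) = 42*c + 6
(5) = -4*m^3 + 57*m^2 - 188*m + 180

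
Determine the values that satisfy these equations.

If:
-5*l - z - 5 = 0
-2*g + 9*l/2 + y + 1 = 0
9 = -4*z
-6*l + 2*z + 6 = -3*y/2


Then:
g = -187/80
l = -11/20
y = -16/5
z = -9/4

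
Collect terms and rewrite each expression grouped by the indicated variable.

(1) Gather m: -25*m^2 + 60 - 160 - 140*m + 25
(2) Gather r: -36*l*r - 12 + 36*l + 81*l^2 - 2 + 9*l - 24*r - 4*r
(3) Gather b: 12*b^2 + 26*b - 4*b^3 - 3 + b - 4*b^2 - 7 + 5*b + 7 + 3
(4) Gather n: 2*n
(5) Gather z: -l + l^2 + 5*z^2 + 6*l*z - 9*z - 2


(1) = -25*m^2 - 140*m - 75
(2) = 81*l^2 + 45*l + r*(-36*l - 28) - 14
(3) = -4*b^3 + 8*b^2 + 32*b
(4) = 2*n
(5) = l^2 - l + 5*z^2 + z*(6*l - 9) - 2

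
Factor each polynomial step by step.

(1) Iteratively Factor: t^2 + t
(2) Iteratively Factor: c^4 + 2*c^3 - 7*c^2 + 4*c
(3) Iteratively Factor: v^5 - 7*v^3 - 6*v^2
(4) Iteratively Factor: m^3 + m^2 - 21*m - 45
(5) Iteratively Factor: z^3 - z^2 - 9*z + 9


(1) = (t + 1)*(t)
(2) = (c + 4)*(c^3 - 2*c^2 + c) = (c - 1)*(c + 4)*(c^2 - c) = (c - 1)^2*(c + 4)*(c)
(3) = (v + 1)*(v^4 - v^3 - 6*v^2) = (v + 1)*(v + 2)*(v^3 - 3*v^2) = v*(v + 1)*(v + 2)*(v^2 - 3*v) = v^2*(v + 1)*(v + 2)*(v - 3)
(4) = (m + 3)*(m^2 - 2*m - 15) = (m - 5)*(m + 3)*(m + 3)
(5) = (z - 1)*(z^2 - 9) = (z - 3)*(z - 1)*(z + 3)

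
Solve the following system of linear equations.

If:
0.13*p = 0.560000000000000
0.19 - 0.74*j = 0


Then:
j = 0.26
p = 4.31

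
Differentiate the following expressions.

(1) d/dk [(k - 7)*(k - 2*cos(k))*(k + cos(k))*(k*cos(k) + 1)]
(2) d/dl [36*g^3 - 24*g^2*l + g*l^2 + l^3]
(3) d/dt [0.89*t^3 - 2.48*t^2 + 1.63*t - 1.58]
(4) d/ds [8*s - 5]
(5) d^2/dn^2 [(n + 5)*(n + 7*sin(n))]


(1) = (7 - k)*(k - 2*cos(k))*(k + cos(k))*(k*sin(k) - cos(k)) + (7 - k)*(k - 2*cos(k))*(k*cos(k) + 1)*(sin(k) - 1) + (k - 7)*(k + cos(k))*(k*cos(k) + 1)*(2*sin(k) + 1) + (k - 2*cos(k))*(k + cos(k))*(k*cos(k) + 1)
(2) = -24*g^2 + 2*g*l + 3*l^2
(3) = 2.67*t^2 - 4.96*t + 1.63
(4) = 8
(5) = -7*(n + 5)*sin(n) + 14*cos(n) + 2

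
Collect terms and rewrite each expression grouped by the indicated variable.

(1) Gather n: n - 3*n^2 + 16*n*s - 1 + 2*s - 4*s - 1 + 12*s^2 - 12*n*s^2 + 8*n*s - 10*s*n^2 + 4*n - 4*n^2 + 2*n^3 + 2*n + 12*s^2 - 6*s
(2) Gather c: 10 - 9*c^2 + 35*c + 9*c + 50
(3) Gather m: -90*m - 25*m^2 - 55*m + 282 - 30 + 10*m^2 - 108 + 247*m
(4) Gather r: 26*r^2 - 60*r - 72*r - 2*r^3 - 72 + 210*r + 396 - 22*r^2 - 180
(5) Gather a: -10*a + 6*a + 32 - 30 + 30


(1) = 2*n^3 + n^2*(-10*s - 7) + n*(-12*s^2 + 24*s + 7) + 24*s^2 - 8*s - 2
(2) = -9*c^2 + 44*c + 60
(3) = -15*m^2 + 102*m + 144
(4) = -2*r^3 + 4*r^2 + 78*r + 144
(5) = 32 - 4*a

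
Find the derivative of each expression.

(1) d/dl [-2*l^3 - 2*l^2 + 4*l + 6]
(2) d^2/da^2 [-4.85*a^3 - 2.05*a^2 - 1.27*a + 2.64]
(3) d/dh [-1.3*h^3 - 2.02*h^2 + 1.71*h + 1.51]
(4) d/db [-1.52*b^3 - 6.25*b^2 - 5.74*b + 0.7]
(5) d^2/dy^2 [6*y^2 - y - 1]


(1) = -6*l^2 - 4*l + 4
(2) = -29.1*a - 4.1
(3) = -3.9*h^2 - 4.04*h + 1.71
(4) = -4.56*b^2 - 12.5*b - 5.74
(5) = 12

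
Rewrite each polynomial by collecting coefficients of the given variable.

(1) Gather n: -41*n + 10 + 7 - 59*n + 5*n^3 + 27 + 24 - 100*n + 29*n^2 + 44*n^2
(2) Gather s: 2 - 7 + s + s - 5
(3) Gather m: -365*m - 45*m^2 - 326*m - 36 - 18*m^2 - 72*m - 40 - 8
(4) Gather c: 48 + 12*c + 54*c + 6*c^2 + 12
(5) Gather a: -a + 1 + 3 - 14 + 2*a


(1) = 5*n^3 + 73*n^2 - 200*n + 68
(2) = 2*s - 10
(3) = -63*m^2 - 763*m - 84
(4) = 6*c^2 + 66*c + 60
(5) = a - 10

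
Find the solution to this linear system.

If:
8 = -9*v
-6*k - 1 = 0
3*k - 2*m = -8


Then:
k = -1/6
m = 15/4
v = -8/9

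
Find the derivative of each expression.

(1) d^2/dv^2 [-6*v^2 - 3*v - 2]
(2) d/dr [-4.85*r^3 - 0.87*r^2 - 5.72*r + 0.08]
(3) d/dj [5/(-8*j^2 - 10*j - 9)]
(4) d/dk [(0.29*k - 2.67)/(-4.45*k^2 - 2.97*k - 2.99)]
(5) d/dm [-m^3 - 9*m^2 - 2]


(1) = -12
(2) = -14.55*r^2 - 1.74*r - 5.72
(3) = 10*(8*j + 5)/(8*j^2 + 10*j + 9)^2
(4) = (1.2905*k^2 - 23.763*k - 8.797)/(19.8025*k^4 + 26.433*k^3 + 35.4319*k^2 + 17.7606*k + 8.9401)
(5) = 3*m*(-m - 6)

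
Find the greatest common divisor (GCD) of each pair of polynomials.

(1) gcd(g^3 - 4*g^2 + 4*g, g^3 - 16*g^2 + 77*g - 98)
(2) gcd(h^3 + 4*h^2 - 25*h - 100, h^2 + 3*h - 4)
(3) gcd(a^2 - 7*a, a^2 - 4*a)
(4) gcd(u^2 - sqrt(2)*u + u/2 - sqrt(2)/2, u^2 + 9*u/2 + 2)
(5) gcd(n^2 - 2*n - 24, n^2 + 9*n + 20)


(1) = gcd(g*(g - 2)^2, (g - 7)^2*(g - 2)) = g - 2
(2) = gcd((h - 5)*(h + 4)*(h + 5), (h - 1)*(h + 4)) = h + 4
(3) = a
(4) = gcd((u + 1/2)*(u - sqrt(2)), (u + 1/2)*(u + 4)) = u + 1/2
(5) = n + 4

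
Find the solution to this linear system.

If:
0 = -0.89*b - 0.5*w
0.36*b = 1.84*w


Then:
b = 0.00
w = 0.00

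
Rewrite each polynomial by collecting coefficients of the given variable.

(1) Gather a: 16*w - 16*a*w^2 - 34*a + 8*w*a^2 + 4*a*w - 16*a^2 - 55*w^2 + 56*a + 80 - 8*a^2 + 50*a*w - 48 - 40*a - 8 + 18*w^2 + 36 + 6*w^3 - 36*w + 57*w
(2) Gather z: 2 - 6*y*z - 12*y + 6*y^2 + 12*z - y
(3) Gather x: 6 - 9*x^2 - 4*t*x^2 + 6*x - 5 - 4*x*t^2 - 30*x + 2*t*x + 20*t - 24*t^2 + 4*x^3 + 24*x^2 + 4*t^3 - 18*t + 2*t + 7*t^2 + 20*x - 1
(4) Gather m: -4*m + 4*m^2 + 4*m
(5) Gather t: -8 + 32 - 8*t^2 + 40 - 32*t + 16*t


(1) = a^2*(8*w - 24) + a*(-16*w^2 + 54*w - 18) + 6*w^3 - 37*w^2 + 37*w + 60
(2) = 6*y^2 - 13*y + z*(12 - 6*y) + 2
(3) = 4*t^3 - 17*t^2 + 4*t + 4*x^3 + x^2*(15 - 4*t) + x*(-4*t^2 + 2*t - 4)
(4) = 4*m^2
(5) = -8*t^2 - 16*t + 64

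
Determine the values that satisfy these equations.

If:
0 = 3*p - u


Then:
p = u/3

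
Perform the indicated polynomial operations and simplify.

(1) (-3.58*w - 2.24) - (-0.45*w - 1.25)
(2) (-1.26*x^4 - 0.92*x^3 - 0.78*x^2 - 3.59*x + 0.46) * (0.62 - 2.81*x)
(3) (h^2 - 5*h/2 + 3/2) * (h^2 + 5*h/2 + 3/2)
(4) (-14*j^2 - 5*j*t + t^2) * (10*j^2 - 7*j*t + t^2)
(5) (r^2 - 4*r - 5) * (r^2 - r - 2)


(1) = -3.13*w - 0.99
(2) = 3.5406*x^5 + 1.804*x^4 + 1.6214*x^3 + 9.6043*x^2 - 3.5184*x + 0.2852
(3) = h^4 - 13*h^2/4 + 9/4
(4) = -140*j^4 + 48*j^3*t + 31*j^2*t^2 - 12*j*t^3 + t^4
(5) = r^4 - 5*r^3 - 3*r^2 + 13*r + 10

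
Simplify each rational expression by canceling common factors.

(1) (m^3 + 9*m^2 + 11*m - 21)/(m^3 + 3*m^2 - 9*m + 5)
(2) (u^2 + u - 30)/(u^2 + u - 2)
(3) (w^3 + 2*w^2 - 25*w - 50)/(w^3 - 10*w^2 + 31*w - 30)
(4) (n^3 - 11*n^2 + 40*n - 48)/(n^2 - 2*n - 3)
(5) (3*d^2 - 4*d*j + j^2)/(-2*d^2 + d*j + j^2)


(1) = (m^2 + 10*m + 21)/(m^2 + 4*m - 5)
(2) = (u^2 + u - 30)/(u^2 + u - 2)
(3) = (w^2 + 7*w + 10)/(w^2 - 5*w + 6)
(4) = (n^2 - 8*n + 16)/(n + 1)
(5) = (-3*d + j)/(2*d + j)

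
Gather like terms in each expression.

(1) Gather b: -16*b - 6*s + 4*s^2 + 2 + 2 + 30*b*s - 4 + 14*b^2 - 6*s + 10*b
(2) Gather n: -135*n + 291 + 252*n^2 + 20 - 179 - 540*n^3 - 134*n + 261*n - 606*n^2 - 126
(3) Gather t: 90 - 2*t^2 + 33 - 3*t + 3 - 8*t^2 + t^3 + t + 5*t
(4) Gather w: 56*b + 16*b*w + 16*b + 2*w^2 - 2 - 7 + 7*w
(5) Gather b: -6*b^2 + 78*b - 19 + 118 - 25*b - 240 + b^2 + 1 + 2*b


(1) = 14*b^2 + b*(30*s - 6) + 4*s^2 - 12*s
(2) = -540*n^3 - 354*n^2 - 8*n + 6
(3) = t^3 - 10*t^2 + 3*t + 126
(4) = 72*b + 2*w^2 + w*(16*b + 7) - 9
(5) = -5*b^2 + 55*b - 140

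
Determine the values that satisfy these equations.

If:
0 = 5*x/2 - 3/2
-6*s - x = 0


Then:
s = -1/10
x = 3/5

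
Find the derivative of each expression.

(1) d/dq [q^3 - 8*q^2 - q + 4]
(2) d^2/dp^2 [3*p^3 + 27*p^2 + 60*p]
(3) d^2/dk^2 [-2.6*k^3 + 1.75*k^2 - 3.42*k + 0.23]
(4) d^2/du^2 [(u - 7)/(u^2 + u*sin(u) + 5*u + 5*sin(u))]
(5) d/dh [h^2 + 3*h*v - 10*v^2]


(1) = 3*q^2 - 16*q - 1
(2) = 18*p + 54
(3) = 3.5 - 15.6*k
(4) = ((2*u - 14)*(u*cos(u) + 2*u + sin(u) + 5*cos(u) + 5)^2 + (u^2 + u*sin(u) + 5*u + 5*sin(u))*(u^2*sin(u) - 2*u*sin(u) - 4*u*cos(u) - 6*u - 37*sin(u) + 4*cos(u) + 4))/((u + 5)^3*(u + sin(u))^3)
(5) = 2*h + 3*v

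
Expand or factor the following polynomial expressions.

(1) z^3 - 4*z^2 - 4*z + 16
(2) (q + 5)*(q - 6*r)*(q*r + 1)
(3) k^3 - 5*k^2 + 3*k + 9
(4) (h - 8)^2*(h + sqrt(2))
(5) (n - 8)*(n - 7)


(1) = (z - 4)*(z - 2)*(z + 2)
(2) = q^3*r - 6*q^2*r^2 + 5*q^2*r + q^2 - 30*q*r^2 - 6*q*r + 5*q - 30*r
(3) = (k - 3)^2*(k + 1)
(4) = h^3 - 16*h^2 + sqrt(2)*h^2 - 16*sqrt(2)*h + 64*h + 64*sqrt(2)
(5) = n^2 - 15*n + 56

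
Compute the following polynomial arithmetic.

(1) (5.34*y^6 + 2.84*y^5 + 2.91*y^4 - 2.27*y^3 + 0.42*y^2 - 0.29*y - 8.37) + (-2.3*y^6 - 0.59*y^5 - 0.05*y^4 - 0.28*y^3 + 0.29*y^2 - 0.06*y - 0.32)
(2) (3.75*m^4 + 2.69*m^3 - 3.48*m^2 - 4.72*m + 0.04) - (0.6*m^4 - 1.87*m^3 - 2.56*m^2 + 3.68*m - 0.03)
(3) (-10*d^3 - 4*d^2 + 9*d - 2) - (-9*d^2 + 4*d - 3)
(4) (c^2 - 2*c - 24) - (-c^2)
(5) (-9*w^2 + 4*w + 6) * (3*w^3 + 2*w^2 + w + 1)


(1) = 3.04*y^6 + 2.25*y^5 + 2.86*y^4 - 2.55*y^3 + 0.71*y^2 - 0.35*y - 8.69
(2) = 3.15*m^4 + 4.56*m^3 - 0.92*m^2 - 8.4*m + 0.07
(3) = -10*d^3 + 5*d^2 + 5*d + 1
(4) = 2*c^2 - 2*c - 24
(5) = -27*w^5 - 6*w^4 + 17*w^3 + 7*w^2 + 10*w + 6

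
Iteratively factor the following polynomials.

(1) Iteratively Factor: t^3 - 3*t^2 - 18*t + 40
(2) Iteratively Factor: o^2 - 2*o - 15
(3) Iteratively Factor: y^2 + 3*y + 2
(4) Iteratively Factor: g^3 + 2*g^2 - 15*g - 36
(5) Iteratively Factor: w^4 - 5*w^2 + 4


(1) = (t - 2)*(t^2 - t - 20) = (t - 2)*(t + 4)*(t - 5)
(2) = (o + 3)*(o - 5)
(3) = (y + 2)*(y + 1)
(4) = (g - 4)*(g^2 + 6*g + 9) = (g - 4)*(g + 3)*(g + 3)
(5) = (w - 2)*(w^3 + 2*w^2 - w - 2) = (w - 2)*(w + 2)*(w^2 - 1) = (w - 2)*(w + 1)*(w + 2)*(w - 1)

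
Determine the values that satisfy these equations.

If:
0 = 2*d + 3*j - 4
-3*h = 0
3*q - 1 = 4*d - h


Then:
d = 3*q/4 - 1/4
h = 0
j = 3/2 - q/2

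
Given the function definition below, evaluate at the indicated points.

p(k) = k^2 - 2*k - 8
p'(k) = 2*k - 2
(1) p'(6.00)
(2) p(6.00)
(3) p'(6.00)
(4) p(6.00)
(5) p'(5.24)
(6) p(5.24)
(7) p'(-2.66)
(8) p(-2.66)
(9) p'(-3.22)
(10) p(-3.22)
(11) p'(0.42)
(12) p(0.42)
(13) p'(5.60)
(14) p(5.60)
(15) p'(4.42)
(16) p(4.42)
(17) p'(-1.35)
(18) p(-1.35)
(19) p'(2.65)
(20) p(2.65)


(1) = 10.00
(2) = 16.00
(3) = 10.00
(4) = 16.00
(5) = 8.48
(6) = 8.98
(7) = -7.32
(8) = 4.40
(9) = -8.44
(10) = 8.81
(11) = -1.16
(12) = -8.66
(13) = 9.20
(14) = 12.16
(15) = 6.84
(16) = 2.70
(17) = -4.70
(18) = -3.48
(19) = 3.30
(20) = -6.28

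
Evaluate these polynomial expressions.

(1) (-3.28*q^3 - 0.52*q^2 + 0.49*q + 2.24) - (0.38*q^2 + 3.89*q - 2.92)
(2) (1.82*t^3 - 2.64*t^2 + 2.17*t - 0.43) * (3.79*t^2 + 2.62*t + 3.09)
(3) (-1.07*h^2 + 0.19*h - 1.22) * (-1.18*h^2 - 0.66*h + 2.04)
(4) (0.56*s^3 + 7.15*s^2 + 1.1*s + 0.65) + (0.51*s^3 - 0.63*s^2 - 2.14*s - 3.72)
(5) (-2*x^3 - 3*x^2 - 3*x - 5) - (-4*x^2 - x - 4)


(1) = -3.28*q^3 - 0.9*q^2 - 3.4*q + 5.16
(2) = 6.8978*t^5 - 5.2372*t^4 + 6.9313*t^3 - 4.1019*t^2 + 5.5787*t - 1.3287
(3) = 1.2626*h^4 + 0.482*h^3 - 0.8686*h^2 + 1.1928*h - 2.4888
(4) = 1.07*s^3 + 6.52*s^2 - 1.04*s - 3.07
(5) = -2*x^3 + x^2 - 2*x - 1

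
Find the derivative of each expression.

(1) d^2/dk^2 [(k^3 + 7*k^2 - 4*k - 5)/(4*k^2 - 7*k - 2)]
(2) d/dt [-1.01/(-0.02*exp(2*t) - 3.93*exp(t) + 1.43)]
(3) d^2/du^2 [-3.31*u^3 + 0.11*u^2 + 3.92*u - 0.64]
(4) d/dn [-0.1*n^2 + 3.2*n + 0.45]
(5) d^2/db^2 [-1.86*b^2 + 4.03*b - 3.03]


(1) = 6*(63*k^3 - 10*k^2 + 112*k - 67)/(64*k^6 - 336*k^5 + 492*k^4 - 7*k^3 - 246*k^2 - 84*k - 8)
(2) = (-0.0404*exp(t) - 3.9693)*exp(t)/(0.02*exp(2*t) + 3.93*exp(t) - 1.43)^2
(3) = 0.22 - 19.86*u
(4) = 3.2 - 0.2*n
(5) = -3.72000000000000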